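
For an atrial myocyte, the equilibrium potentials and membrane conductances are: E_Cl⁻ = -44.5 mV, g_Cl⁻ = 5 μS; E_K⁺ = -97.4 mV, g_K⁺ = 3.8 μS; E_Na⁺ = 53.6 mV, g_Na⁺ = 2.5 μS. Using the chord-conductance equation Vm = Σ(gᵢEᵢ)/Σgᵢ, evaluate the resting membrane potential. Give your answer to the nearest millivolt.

Σ gᵢEᵢ = 5·(-44.5) + 3.8·(-97.4) + 2.5·(53.6) = -458.62
Σ gᵢ = 5 + 3.8 + 2.5 = 11.3
Vm = -458.62 / 11.3 = -40.59 mV

-41 mV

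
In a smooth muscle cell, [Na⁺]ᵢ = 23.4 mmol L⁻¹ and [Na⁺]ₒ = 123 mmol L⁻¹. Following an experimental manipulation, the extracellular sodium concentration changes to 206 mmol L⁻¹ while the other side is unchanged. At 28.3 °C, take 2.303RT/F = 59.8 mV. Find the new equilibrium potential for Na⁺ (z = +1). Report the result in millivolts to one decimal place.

After the shift: [Na⁺]_out = 206, [Na⁺]_in = 23.4 mmol L⁻¹.
E_new = (59.8/1)·log₁₀(206/23.4) = 59.80 · (0.9447) = 56.49 mV

56.5 mV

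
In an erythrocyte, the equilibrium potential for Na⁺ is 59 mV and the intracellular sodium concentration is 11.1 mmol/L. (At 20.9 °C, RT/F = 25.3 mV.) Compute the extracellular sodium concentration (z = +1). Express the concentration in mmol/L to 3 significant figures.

114 mmol/L

Nernst: E = (25.3/1) · ln([out]/[in]), so ln([out]/[in]) = 59.0 × 1 / 25.3 = 2.3320.
[out]/[in] = e^(2.3320) = 10.3.
[out] = 10.3 × 11.1 = 114.3 mmol/L.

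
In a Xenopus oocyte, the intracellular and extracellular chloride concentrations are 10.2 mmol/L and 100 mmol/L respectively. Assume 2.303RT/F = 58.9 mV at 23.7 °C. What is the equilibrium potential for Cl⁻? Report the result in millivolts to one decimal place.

-58.4 mV

E = (58.9/z) · log₁₀([Cl⁻]_out/[Cl⁻]_in) with z = -1.
For an anion, dividing by z = -1 reverses the sign.
= (58.9/-1) · log₁₀(100/10.2) = -58.90 · log₁₀(9.804)
= -58.90 · (0.9914) = -58.39 mV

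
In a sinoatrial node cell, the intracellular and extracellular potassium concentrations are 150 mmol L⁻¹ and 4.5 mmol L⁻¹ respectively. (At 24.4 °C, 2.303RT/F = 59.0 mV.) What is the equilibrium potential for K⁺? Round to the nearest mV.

-90 mV

E = (59.0/z) · log₁₀([K⁺]_out/[K⁺]_in) with z = +1.
= (59.0/1) · log₁₀(4.5/150) = 59.00 · log₁₀(0.03)
= 59.00 · (-1.5229) = -89.85 mV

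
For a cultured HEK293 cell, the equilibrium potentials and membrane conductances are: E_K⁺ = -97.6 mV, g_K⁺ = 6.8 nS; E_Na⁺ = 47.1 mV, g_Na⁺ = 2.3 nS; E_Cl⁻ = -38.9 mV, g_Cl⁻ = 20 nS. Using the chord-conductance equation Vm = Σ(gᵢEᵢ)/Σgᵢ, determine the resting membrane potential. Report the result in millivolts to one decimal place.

Σ gᵢEᵢ = 6.8·(-97.6) + 2.3·(47.1) + 20·(-38.9) = -1333.35
Σ gᵢ = 6.8 + 2.3 + 20 = 29.1
Vm = -1333.35 / 29.1 = -45.82 mV

-45.8 mV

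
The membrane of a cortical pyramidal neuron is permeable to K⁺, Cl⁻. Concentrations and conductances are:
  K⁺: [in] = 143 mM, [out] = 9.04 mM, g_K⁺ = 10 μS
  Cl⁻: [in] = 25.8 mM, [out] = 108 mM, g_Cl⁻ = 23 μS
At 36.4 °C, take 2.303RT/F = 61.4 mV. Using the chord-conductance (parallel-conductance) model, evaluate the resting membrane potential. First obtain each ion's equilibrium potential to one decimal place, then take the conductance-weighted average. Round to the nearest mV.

E_K⁺ = (61.4/1)·log₁₀(9.04/143) = -73.6 mV
E_Cl⁻ = (61.4/-1)·log₁₀(108/25.8) = -38.2 mV
Vm = (Σ gᵢEᵢ)/(Σ gᵢ) = (10·-73.6 + 23·-38.2) / (10 + 23)
= -1614.60 / 33 = -48.93 mV

-49 mV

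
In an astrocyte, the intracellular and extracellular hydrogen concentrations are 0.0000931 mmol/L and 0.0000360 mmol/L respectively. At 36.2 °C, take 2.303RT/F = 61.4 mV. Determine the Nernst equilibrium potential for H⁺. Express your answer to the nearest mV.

-25 mV

E = (61.4/z) · log₁₀([H⁺]_out/[H⁺]_in) with z = +1.
= (61.4/1) · log₁₀(0.0000360/0.0000931) = 61.40 · log₁₀(0.3867)
= 61.40 · (-0.4126) = -25.34 mV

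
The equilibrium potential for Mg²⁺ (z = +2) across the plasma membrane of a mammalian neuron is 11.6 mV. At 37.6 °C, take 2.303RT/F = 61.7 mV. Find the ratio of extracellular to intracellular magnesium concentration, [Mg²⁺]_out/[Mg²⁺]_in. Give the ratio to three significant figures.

2.38

log₁₀([out]/[in]) = E·z/(61.7) = 11.6 × 2 / 61.7 = 0.3760
[out]/[in] = 10^(0.3760) = 2.377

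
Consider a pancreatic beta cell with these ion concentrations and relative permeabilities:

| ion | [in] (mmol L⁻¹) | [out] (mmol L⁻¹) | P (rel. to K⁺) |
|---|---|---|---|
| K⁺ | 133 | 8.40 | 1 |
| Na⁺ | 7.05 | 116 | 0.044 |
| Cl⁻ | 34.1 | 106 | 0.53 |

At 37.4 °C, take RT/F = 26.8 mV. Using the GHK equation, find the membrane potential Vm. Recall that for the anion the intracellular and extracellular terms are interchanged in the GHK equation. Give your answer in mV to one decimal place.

Vm = 26.8 · ln[(Σ P·[cation]ₒ + Σ P·[anion]ᵢ) / (Σ P·[cation]ᵢ + Σ P·[anion]ₒ)]
Numerator = 1×8.40 + 0.044×116 + 0.53×34.1 = 31.58
Denominator = 1×133 + 0.044×7.05 + 0.53×106 = 189.5
Vm = 26.8 · ln(0.16664) = 26.8 × (-1.7919) = -48.02 mV

-48.0 mV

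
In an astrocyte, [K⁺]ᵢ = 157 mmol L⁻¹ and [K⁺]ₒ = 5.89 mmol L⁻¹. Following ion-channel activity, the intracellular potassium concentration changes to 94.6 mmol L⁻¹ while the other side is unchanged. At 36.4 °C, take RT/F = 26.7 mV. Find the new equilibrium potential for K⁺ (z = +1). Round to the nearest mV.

After the shift: [K⁺]_out = 5.89, [K⁺]_in = 94.6 mmol L⁻¹.
E_new = (26.7/1)·ln(5.89/94.6) = 26.70 · (-2.7764) = -74.13 mV

-74 mV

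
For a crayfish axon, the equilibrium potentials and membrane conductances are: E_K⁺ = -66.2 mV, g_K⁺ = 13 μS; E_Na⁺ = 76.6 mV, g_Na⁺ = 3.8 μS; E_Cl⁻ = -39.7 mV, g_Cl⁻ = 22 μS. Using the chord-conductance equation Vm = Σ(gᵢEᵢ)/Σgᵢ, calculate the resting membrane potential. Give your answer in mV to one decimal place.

Σ gᵢEᵢ = 13·(-66.2) + 3.8·(76.6) + 22·(-39.7) = -1442.92
Σ gᵢ = 13 + 3.8 + 22 = 38.8
Vm = -1442.92 / 38.8 = -37.19 mV

-37.2 mV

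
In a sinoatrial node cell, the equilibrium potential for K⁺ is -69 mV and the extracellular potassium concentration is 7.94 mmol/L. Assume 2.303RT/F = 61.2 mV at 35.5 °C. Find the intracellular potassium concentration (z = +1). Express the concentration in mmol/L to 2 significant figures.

110 mmol/L

Nernst: E = (61.2/1) · log₁₀([out]/[in]), so log₁₀([out]/[in]) = -69.0 × 1 / 61.2 = -1.1275.
[out]/[in] = 10^(-1.1275) = 0.07457.
[in] = 7.94 / 0.07457 = 106.5 mmol/L.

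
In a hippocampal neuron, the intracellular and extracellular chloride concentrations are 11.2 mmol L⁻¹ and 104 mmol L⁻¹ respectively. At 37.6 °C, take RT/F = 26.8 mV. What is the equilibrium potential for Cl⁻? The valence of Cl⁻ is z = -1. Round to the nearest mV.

E = (26.8/z) · ln([Cl⁻]_out/[Cl⁻]_in) with z = -1.
For an anion, dividing by z = -1 reverses the sign.
= (26.8/-1) · ln(104/11.2) = -26.80 · ln(9.286)
= -26.80 · (2.2285) = -59.72 mV

-60 mV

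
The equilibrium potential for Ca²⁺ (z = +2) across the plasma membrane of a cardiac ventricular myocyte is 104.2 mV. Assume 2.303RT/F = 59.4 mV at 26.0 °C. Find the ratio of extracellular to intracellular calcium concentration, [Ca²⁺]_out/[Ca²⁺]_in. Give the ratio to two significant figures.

log₁₀([out]/[in]) = E·z/(59.4) = 104.2 × 2 / 59.4 = 3.5084
[out]/[in] = 10^(3.5084) = 3224

3200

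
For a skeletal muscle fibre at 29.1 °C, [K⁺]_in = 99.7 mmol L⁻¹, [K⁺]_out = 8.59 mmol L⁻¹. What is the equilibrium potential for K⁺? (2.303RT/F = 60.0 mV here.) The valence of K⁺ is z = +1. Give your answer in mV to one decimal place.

E = (60.0/z) · log₁₀([K⁺]_out/[K⁺]_in) with z = +1.
= (60.0/1) · log₁₀(8.59/99.7) = 60.00 · log₁₀(0.08616)
= 60.00 · (-1.0647) = -63.88 mV

-63.9 mV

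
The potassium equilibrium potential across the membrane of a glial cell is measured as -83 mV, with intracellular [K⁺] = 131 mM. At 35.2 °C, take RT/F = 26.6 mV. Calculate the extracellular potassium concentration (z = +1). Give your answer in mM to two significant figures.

Nernst: E = (26.6/1) · ln([out]/[in]), so ln([out]/[in]) = -83.0 × 1 / 26.6 = -3.1203.
[out]/[in] = e^(-3.1203) = 0.04414.
[out] = 0.04414 × 131 = 5.783 mM.

5.8 mM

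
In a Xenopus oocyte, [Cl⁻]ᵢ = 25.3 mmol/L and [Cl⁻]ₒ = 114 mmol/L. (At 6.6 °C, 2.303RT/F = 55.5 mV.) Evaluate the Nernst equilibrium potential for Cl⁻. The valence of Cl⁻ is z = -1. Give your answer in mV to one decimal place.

E = (55.5/z) · log₁₀([Cl⁻]_out/[Cl⁻]_in) with z = -1.
For an anion, dividing by z = -1 reverses the sign.
= (55.5/-1) · log₁₀(114/25.3) = -55.50 · log₁₀(4.506)
= -55.50 · (0.6538) = -36.29 mV

-36.3 mV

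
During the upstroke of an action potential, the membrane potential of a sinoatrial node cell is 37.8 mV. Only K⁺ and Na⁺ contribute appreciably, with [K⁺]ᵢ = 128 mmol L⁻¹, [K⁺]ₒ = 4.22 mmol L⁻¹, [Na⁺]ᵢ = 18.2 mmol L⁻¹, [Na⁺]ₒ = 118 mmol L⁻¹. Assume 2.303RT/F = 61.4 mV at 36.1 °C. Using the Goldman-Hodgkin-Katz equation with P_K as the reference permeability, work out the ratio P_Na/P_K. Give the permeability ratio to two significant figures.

Let α = P_Na/P_K. GHK: Vm = 61.4·log₁₀[(Kₒ + α·Naₒ)/(Kᵢ + α·Naᵢ)].
10^(Vm/61.4) = 10^(37.8/61.4) = 4.127
So 4.127·(Kᵢ + α·Naᵢ) = Kₒ + α·Naₒ → α = (4.127·128.0 − 4.22) / (118.0 − 4.127·18.2)
α = (528.3 − 4.22) / (118.0 − 75.11) = 524/42.89 = 12.22

12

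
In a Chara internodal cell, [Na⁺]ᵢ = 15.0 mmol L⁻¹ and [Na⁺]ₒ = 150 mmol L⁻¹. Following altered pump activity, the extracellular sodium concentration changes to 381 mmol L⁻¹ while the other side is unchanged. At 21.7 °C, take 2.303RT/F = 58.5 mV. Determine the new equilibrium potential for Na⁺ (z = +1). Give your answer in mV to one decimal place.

82.2 mV

After the shift: [Na⁺]_out = 381, [Na⁺]_in = 15.0 mmol L⁻¹.
E_new = (58.5/1)·log₁₀(381/15.0) = 58.50 · (1.4048) = 82.18 mV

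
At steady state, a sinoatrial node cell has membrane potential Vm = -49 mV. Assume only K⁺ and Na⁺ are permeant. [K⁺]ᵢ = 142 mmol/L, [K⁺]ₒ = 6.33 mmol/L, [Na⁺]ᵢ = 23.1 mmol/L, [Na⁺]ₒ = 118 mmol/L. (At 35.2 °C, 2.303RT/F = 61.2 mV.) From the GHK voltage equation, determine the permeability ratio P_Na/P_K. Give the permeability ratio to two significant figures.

0.14

Let α = P_Na/P_K. GHK: Vm = 61.2·log₁₀[(Kₒ + α·Naₒ)/(Kᵢ + α·Naᵢ)].
10^(Vm/61.2) = 10^(-49.0/61.2) = 0.15825
So 0.15825·(Kᵢ + α·Naᵢ) = Kₒ + α·Naₒ → α = (0.15825·142.0 − 6.33) / (118.0 − 0.15825·23.1)
α = (22.47 − 6.33) / (118.0 − 3.656) = 16.14/114.3 = 0.1412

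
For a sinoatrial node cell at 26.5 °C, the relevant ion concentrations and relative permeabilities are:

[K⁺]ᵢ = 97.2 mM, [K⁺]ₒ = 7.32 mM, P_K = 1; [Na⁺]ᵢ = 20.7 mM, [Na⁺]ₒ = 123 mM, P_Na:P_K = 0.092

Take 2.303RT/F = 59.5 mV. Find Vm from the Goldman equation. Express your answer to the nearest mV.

Vm = 59.5 · log₁₀[(Σ P·[cation]ₒ + Σ P·[anion]ᵢ) / (Σ P·[cation]ᵢ + Σ P·[anion]ₒ)]
Numerator = 1×7.32 + 0.092×123 = 18.64
Denominator = 1×97.2 + 0.092×20.7 = 99.1
Vm = 59.5 · log₁₀(0.18804) = 59.5 × (-0.7257) = -43.18 mV

-43 mV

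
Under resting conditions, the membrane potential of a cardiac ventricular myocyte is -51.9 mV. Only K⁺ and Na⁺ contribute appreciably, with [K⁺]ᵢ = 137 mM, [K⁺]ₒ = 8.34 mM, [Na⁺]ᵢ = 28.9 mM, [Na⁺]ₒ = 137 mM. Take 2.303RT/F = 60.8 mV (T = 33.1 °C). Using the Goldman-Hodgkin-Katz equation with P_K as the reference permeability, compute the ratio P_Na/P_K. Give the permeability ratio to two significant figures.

Let α = P_Na/P_K. GHK: Vm = 60.8·log₁₀[(Kₒ + α·Naₒ)/(Kᵢ + α·Naᵢ)].
10^(Vm/60.8) = 10^(-51.9/60.8) = 0.14008
So 0.14008·(Kᵢ + α·Naᵢ) = Kₒ + α·Naₒ → α = (0.14008·137.0 − 8.34) / (137.0 − 0.14008·28.9)
α = (19.19 − 8.34) / (137.0 − 4.048) = 10.85/133 = 0.08162

0.082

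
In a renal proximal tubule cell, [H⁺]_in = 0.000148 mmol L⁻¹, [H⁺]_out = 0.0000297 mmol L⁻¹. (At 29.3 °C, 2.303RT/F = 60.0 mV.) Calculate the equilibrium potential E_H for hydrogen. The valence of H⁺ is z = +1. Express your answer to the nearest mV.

-42 mV

E = (60.0/z) · log₁₀([H⁺]_out/[H⁺]_in) with z = +1.
= (60.0/1) · log₁₀(0.0000297/0.000148) = 60.00 · log₁₀(0.2007)
= 60.00 · (-0.6975) = -41.85 mV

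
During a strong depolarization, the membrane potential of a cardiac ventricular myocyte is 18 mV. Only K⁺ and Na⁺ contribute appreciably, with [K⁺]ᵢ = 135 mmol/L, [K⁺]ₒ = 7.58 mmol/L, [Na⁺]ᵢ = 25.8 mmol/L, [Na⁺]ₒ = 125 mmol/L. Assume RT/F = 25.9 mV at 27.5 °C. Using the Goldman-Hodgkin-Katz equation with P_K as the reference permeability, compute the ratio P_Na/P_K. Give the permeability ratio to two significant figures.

3.6

Let α = P_Na/P_K. GHK: Vm = 25.9·ln[(Kₒ + α·Naₒ)/(Kᵢ + α·Naᵢ)].
e^(Vm/25.9) = e^(18.0/25.9) = 2.0037
So 2.0037·(Kᵢ + α·Naᵢ) = Kₒ + α·Naₒ → α = (2.0037·135.0 − 7.58) / (125.0 − 2.0037·25.8)
α = (270.5 − 7.58) / (125.0 − 51.69) = 262.9/73.31 = 3.587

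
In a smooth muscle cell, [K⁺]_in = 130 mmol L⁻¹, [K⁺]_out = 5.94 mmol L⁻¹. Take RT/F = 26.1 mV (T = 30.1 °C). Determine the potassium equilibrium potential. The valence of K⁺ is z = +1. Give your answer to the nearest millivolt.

E = (26.1/z) · ln([K⁺]_out/[K⁺]_in) with z = +1.
= (26.1/1) · ln(5.94/130) = 26.10 · ln(0.04569)
= 26.10 · (-3.0858) = -80.54 mV

-81 mV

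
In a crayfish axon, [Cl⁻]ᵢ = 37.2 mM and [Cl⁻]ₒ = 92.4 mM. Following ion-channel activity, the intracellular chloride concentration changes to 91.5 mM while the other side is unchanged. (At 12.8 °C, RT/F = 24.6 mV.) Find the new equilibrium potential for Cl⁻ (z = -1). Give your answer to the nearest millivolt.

0 mV

After the shift: [Cl⁻]_out = 92.4, [Cl⁻]_in = 91.5 mM.
E_new = (24.6/-1)·ln(92.4/91.5) = -24.60 · (0.0098) = -0.24 mV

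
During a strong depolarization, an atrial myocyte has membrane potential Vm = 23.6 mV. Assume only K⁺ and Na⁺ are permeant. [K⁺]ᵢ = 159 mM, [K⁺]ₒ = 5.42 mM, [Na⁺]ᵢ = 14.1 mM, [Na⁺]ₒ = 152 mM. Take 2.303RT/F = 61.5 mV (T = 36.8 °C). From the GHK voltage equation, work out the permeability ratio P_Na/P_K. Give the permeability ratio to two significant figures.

3.2

Let α = P_Na/P_K. GHK: Vm = 61.5·log₁₀[(Kₒ + α·Naₒ)/(Kᵢ + α·Naᵢ)].
10^(Vm/61.5) = 10^(23.6/61.5) = 2.4196
So 2.4196·(Kᵢ + α·Naᵢ) = Kₒ + α·Naₒ → α = (2.4196·159.0 − 5.42) / (152.0 − 2.4196·14.1)
α = (384.7 − 5.42) / (152.0 − 34.12) = 379.3/117.9 = 3.218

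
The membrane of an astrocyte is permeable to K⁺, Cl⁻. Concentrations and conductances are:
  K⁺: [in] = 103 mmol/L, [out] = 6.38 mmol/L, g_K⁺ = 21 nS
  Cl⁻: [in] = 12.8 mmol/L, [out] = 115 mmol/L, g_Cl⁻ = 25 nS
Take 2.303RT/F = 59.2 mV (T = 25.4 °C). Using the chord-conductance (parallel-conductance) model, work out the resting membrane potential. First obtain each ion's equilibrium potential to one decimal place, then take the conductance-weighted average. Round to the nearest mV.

-63 mV

E_K⁺ = (59.2/1)·log₁₀(6.38/103) = -71.5 mV
E_Cl⁻ = (59.2/-1)·log₁₀(115/12.8) = -56.4 mV
Vm = (Σ gᵢEᵢ)/(Σ gᵢ) = (21·-71.5 + 25·-56.4) / (21 + 25)
= -2911.50 / 46 = -63.29 mV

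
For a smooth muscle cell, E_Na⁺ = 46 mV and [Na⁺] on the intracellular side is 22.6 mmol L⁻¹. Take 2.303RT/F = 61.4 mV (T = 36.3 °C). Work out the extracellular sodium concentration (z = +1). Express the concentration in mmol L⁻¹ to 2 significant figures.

130 mmol L⁻¹

Nernst: E = (61.4/1) · log₁₀([out]/[in]), so log₁₀([out]/[in]) = 46.0 × 1 / 61.4 = 0.7492.
[out]/[in] = 10^(0.7492) = 5.613.
[out] = 5.613 × 22.6 = 126.9 mmol L⁻¹.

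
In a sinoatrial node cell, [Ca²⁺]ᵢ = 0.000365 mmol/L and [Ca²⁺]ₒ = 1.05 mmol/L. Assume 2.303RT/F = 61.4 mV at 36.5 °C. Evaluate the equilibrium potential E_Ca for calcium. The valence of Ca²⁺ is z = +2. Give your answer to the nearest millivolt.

E = (61.4/z) · log₁₀([Ca²⁺]_out/[Ca²⁺]_in) with z = +2.
= (61.4/2) · log₁₀(1.05/0.000365) = 30.70 · log₁₀(2877)
= 30.70 · (3.4589) = 106.19 mV

106 mV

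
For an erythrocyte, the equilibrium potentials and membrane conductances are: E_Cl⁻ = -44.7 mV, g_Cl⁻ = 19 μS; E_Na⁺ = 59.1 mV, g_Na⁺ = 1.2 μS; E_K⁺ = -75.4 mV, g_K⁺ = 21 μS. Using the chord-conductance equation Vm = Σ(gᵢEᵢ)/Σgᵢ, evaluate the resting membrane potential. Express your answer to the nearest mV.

-57 mV

Σ gᵢEᵢ = 19·(-44.7) + 1.2·(59.1) + 21·(-75.4) = -2361.78
Σ gᵢ = 19 + 1.2 + 21 = 41.2
Vm = -2361.78 / 41.2 = -57.32 mV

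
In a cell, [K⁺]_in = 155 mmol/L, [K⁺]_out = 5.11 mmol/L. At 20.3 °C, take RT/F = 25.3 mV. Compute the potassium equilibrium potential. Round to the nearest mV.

-86 mV

E = (25.3/z) · ln([K⁺]_out/[K⁺]_in) with z = +1.
= (25.3/1) · ln(5.11/155) = 25.30 · ln(0.03297)
= 25.30 · (-3.4122) = -86.33 mV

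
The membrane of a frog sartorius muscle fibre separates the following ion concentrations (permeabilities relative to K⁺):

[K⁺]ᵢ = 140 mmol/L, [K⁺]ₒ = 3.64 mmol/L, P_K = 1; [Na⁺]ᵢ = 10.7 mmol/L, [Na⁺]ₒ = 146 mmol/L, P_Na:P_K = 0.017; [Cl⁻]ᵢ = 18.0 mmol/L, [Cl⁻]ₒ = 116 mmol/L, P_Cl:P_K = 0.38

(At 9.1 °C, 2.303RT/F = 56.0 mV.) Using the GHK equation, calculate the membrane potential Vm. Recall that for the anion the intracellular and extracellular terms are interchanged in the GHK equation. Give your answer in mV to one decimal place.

-64.6 mV

Vm = 56.0 · log₁₀[(Σ P·[cation]ₒ + Σ P·[anion]ᵢ) / (Σ P·[cation]ᵢ + Σ P·[anion]ₒ)]
Numerator = 1×3.64 + 0.017×146 + 0.38×18.0 = 12.96
Denominator = 1×140 + 0.017×10.7 + 0.38×116 = 184.3
Vm = 56.0 · log₁₀(0.070346) = 56.0 × (-1.1528) = -64.55 mV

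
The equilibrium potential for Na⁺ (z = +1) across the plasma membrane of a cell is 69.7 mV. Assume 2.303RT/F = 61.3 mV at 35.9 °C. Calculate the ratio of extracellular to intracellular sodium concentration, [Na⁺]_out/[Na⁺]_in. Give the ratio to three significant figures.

13.7

log₁₀([out]/[in]) = E·z/(61.3) = 69.7 × 1 / 61.3 = 1.1370
[out]/[in] = 10^(1.1370) = 13.71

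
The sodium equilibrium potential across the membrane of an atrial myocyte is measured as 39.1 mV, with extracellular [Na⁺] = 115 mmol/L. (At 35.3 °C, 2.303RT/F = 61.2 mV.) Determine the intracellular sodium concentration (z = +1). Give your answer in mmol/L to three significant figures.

Nernst: E = (61.2/1) · log₁₀([out]/[in]), so log₁₀([out]/[in]) = 39.1 × 1 / 61.2 = 0.6389.
[out]/[in] = 10^(0.6389) = 4.354.
[in] = 115 / 4.354 = 26.41 mmol/L.

26.4 mmol/L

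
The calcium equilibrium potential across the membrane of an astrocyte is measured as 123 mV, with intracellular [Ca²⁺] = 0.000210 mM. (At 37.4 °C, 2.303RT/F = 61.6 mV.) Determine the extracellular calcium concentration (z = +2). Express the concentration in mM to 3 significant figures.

2.07 mM

Nernst: E = (61.6/2) · log₁₀([out]/[in]), so log₁₀([out]/[in]) = 123.0 × 2 / 61.6 = 3.9935.
[out]/[in] = 10^(3.9935) = 9852.
[out] = 9852 × 0.000210 = 2.069 mM.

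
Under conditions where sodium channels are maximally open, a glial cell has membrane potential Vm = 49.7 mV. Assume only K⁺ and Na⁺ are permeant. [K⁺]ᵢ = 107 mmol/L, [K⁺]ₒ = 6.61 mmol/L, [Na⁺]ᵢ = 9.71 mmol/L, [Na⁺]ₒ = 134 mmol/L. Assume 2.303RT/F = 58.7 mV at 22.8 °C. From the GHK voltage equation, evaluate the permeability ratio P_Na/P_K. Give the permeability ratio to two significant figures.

11

Let α = P_Na/P_K. GHK: Vm = 58.7·log₁₀[(Kₒ + α·Naₒ)/(Kᵢ + α·Naᵢ)].
10^(Vm/58.7) = 10^(49.7/58.7) = 7.0255
So 7.0255·(Kᵢ + α·Naᵢ) = Kₒ + α·Naₒ → α = (7.0255·107.0 − 6.61) / (134.0 − 7.0255·9.71)
α = (751.7 − 6.61) / (134.0 − 68.22) = 745.1/65.78 = 11.33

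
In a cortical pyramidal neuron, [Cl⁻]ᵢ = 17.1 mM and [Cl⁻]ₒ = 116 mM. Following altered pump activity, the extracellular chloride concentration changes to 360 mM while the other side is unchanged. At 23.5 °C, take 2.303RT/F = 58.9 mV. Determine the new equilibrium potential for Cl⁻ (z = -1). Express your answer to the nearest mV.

After the shift: [Cl⁻]_out = 360, [Cl⁻]_in = 17.1 mM.
E_new = (58.9/-1)·log₁₀(360/17.1) = -58.90 · (1.3233) = -77.94 mV

-78 mV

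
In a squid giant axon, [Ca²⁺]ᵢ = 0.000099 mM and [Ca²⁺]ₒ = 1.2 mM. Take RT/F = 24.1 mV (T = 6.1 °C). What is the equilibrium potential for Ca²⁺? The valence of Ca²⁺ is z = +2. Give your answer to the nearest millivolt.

E = (24.1/z) · ln([Ca²⁺]_out/[Ca²⁺]_in) with z = +2.
= (24.1/2) · ln(1.2/0.000099) = 12.05 · ln(1.212e+04)
= 12.05 · (9.4027) = 113.30 mV

113 mV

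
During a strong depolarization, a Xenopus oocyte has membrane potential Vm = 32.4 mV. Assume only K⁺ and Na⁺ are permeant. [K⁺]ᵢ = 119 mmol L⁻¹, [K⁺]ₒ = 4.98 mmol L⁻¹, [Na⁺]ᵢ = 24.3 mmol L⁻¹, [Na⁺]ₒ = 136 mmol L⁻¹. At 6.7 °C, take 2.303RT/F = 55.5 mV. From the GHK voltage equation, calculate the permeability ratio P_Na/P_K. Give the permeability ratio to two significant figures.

11

Let α = P_Na/P_K. GHK: Vm = 55.5·log₁₀[(Kₒ + α·Naₒ)/(Kᵢ + α·Naᵢ)].
10^(Vm/55.5) = 10^(32.4/55.5) = 3.8352
So 3.8352·(Kᵢ + α·Naᵢ) = Kₒ + α·Naₒ → α = (3.8352·119.0 − 4.98) / (136.0 − 3.8352·24.3)
α = (456.4 − 4.98) / (136.0 − 93.19) = 451.4/42.81 = 10.55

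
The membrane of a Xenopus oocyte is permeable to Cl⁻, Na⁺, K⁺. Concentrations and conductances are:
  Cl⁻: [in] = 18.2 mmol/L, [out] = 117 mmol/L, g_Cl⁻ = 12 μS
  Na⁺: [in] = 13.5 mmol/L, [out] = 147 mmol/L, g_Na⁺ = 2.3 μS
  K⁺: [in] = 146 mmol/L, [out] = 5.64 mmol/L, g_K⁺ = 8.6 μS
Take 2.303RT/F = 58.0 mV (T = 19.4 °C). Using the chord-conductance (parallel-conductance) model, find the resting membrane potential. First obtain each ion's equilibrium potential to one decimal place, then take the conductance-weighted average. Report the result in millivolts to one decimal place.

E_Cl⁻ = (58.0/-1)·log₁₀(117/18.2) = -46.9 mV
E_Na⁺ = (58.0/1)·log₁₀(147/13.5) = 60.1 mV
E_K⁺ = (58.0/1)·log₁₀(5.64/146) = -82.0 mV
Vm = (Σ gᵢEᵢ)/(Σ gᵢ) = (12·-46.9 + 2.3·60.1 + 8.6·-82.0) / (12 + 2.3 + 8.6)
= -1129.77 / 22.9 = -49.33 mV

-49.3 mV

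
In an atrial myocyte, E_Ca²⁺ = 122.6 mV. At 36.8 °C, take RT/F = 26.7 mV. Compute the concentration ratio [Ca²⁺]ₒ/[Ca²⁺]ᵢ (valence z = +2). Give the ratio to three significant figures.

ln([out]/[in]) = E·z/(26.7) = 122.6 × 2 / 26.7 = 9.1835
[out]/[in] = e^(9.1835) = 9735

9740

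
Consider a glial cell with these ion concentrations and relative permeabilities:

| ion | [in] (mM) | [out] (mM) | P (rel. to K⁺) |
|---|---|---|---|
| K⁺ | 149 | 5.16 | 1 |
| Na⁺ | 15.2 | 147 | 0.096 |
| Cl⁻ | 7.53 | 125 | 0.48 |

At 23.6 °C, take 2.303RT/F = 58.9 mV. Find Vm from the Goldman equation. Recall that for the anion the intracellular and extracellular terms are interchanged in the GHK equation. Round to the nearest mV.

Vm = 58.9 · log₁₀[(Σ P·[cation]ₒ + Σ P·[anion]ᵢ) / (Σ P·[cation]ᵢ + Σ P·[anion]ₒ)]
Numerator = 1×5.16 + 0.096×147 + 0.48×7.53 = 22.89
Denominator = 1×149 + 0.096×15.2 + 0.48×125 = 210.5
Vm = 58.9 · log₁₀(0.10875) = 58.9 × (-0.9636) = -56.76 mV

-57 mV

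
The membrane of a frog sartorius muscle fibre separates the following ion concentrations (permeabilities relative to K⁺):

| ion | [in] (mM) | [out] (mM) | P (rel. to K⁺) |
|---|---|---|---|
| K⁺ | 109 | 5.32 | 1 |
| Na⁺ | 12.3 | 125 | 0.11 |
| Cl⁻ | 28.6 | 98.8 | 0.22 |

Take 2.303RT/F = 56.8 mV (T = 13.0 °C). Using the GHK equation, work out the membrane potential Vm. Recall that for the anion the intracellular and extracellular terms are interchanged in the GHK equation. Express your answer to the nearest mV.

Vm = 56.8 · log₁₀[(Σ P·[cation]ₒ + Σ P·[anion]ᵢ) / (Σ P·[cation]ᵢ + Σ P·[anion]ₒ)]
Numerator = 1×5.32 + 0.11×125 + 0.22×28.6 = 25.36
Denominator = 1×109 + 0.11×12.3 + 0.22×98.8 = 132.1
Vm = 56.8 · log₁₀(0.19201) = 56.8 × (-0.7167) = -40.71 mV

-41 mV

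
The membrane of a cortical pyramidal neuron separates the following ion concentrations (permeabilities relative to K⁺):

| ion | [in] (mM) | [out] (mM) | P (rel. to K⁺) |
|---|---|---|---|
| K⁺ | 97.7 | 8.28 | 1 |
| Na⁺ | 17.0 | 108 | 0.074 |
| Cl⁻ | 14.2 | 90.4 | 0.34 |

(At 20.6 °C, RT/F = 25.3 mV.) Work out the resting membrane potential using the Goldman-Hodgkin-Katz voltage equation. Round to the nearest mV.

-46 mV

Vm = 25.3 · ln[(Σ P·[cation]ₒ + Σ P·[anion]ᵢ) / (Σ P·[cation]ᵢ + Σ P·[anion]ₒ)]
Numerator = 1×8.28 + 0.074×108 + 0.34×14.2 = 21.1
Denominator = 1×97.7 + 0.074×17.0 + 0.34×90.4 = 129.7
Vm = 25.3 · ln(0.16269) = 25.3 × (-1.8159) = -45.94 mV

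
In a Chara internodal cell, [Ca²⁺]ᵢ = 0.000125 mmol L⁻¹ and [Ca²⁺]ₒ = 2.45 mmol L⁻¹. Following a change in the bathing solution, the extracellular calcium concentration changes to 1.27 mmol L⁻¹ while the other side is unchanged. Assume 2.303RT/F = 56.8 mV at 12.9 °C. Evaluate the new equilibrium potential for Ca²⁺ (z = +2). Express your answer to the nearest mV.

114 mV

After the shift: [Ca²⁺]_out = 1.27, [Ca²⁺]_in = 0.000125 mmol L⁻¹.
E_new = (56.8/2)·log₁₀(1.27/0.000125) = 28.40 · (4.0069) = 113.80 mV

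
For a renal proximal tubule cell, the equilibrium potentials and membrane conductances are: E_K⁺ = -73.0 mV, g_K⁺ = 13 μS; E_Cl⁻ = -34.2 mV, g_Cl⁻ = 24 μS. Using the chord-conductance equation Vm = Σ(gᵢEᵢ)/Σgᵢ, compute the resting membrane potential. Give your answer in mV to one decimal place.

Σ gᵢEᵢ = 13·(-73.0) + 24·(-34.2) = -1769.80
Σ gᵢ = 13 + 24 = 37
Vm = -1769.80 / 37 = -47.83 mV

-47.8 mV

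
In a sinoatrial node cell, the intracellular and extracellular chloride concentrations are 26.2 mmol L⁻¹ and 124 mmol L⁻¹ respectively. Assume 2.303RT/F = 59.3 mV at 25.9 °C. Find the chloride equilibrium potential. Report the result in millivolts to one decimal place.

E = (59.3/z) · log₁₀([Cl⁻]_out/[Cl⁻]_in) with z = -1.
For an anion, dividing by z = -1 reverses the sign.
= (59.3/-1) · log₁₀(124/26.2) = -59.30 · log₁₀(4.733)
= -59.30 · (0.6751) = -40.03 mV

-40.0 mV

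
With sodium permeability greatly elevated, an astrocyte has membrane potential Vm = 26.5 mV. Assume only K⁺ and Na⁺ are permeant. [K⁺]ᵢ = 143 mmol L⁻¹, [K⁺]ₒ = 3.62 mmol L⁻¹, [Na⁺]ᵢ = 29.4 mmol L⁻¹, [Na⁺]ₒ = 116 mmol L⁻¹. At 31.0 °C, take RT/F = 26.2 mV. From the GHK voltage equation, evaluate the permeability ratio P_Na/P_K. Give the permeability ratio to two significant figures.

Let α = P_Na/P_K. GHK: Vm = 26.2·ln[(Kₒ + α·Naₒ)/(Kᵢ + α·Naᵢ)].
e^(Vm/26.2) = e^(26.5/26.2) = 2.7496
So 2.7496·(Kᵢ + α·Naᵢ) = Kₒ + α·Naₒ → α = (2.7496·143.0 − 3.62) / (116.0 − 2.7496·29.4)
α = (393.2 − 3.62) / (116.0 − 80.84) = 389.6/35.16 = 11.08

11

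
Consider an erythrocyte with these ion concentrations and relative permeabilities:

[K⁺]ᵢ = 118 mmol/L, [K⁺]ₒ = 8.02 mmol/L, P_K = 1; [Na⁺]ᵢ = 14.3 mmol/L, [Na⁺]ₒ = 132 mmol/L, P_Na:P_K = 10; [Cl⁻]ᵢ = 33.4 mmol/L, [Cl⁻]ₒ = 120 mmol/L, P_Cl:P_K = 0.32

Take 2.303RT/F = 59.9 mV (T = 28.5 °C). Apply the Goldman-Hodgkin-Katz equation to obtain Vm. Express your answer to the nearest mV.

Vm = 59.9 · log₁₀[(Σ P·[cation]ₒ + Σ P·[anion]ᵢ) / (Σ P·[cation]ᵢ + Σ P·[anion]ₒ)]
Numerator = 1×8.02 + 10×132 + 0.32×33.4 = 1339
Denominator = 1×118 + 10×14.3 + 0.32×120 = 299.4
Vm = 59.9 · log₁₀(4.4713) = 59.9 × (0.6504) = 38.96 mV

39 mV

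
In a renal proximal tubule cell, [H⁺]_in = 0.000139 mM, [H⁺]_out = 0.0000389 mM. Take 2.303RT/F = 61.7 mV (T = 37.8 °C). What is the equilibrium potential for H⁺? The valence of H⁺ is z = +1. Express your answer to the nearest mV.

-34 mV

E = (61.7/z) · log₁₀([H⁺]_out/[H⁺]_in) with z = +1.
= (61.7/1) · log₁₀(0.0000389/0.000139) = 61.70 · log₁₀(0.2799)
= 61.70 · (-0.5531) = -34.12 mV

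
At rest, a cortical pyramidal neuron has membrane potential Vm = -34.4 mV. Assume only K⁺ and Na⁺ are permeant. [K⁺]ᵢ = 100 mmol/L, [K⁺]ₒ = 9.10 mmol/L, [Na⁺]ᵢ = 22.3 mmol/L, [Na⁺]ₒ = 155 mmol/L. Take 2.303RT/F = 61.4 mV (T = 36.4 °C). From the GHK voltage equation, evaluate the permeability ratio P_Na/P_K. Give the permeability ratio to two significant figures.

Let α = P_Na/P_K. GHK: Vm = 61.4·log₁₀[(Kₒ + α·Naₒ)/(Kᵢ + α·Naᵢ)].
10^(Vm/61.4) = 10^(-34.4/61.4) = 0.27526
So 0.27526·(Kᵢ + α·Naᵢ) = Kₒ + α·Naₒ → α = (0.27526·100.0 − 9.1) / (155.0 − 0.27526·22.3)
α = (27.53 − 9.1) / (155.0 − 6.138) = 18.43/148.9 = 0.1238

0.12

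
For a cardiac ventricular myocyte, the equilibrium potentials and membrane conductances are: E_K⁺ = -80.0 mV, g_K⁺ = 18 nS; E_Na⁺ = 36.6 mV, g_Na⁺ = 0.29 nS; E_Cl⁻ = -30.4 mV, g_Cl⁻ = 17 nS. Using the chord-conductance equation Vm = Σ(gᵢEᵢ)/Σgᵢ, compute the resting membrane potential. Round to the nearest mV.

Σ gᵢEᵢ = 18·(-80.0) + 0.29·(36.6) + 17·(-30.4) = -1946.19
Σ gᵢ = 18 + 0.29 + 17 = 35.29
Vm = -1946.19 / 35.29 = -55.15 mV

-55 mV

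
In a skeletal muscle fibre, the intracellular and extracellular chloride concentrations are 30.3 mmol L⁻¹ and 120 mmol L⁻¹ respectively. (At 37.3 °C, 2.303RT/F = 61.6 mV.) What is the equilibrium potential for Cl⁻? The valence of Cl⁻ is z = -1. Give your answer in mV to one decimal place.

-36.8 mV

E = (61.6/z) · log₁₀([Cl⁻]_out/[Cl⁻]_in) with z = -1.
For an anion, dividing by z = -1 reverses the sign.
= (61.6/-1) · log₁₀(120/30.3) = -61.60 · log₁₀(3.96)
= -61.60 · (0.5977) = -36.82 mV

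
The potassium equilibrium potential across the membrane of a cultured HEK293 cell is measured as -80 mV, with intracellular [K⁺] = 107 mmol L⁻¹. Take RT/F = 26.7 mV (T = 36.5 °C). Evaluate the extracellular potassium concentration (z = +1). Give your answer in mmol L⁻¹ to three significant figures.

Nernst: E = (26.7/1) · ln([out]/[in]), so ln([out]/[in]) = -80.0 × 1 / 26.7 = -2.9963.
[out]/[in] = e^(-2.9963) = 0.04997.
[out] = 0.04997 × 107 = 5.347 mmol L⁻¹.

5.35 mmol L⁻¹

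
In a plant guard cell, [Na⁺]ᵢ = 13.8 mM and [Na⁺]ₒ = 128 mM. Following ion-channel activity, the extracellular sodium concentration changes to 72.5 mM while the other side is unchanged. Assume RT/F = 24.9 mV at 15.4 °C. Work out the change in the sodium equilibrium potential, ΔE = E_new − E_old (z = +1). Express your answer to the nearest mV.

-14 mV

E_old = (24.9/1)·ln(128/13.8) = 55.46 mV
E_new = (24.9/1)·ln(72.5/13.8) = 41.31 mV
ΔE = 41.31 − (55.46) = -14.15 mV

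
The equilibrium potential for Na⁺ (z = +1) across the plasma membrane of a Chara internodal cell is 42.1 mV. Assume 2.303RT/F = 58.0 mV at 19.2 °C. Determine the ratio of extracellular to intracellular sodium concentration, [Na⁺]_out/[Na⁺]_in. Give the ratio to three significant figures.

log₁₀([out]/[in]) = E·z/(58.0) = 42.1 × 1 / 58.0 = 0.7259
[out]/[in] = 10^(0.7259) = 5.319

5.32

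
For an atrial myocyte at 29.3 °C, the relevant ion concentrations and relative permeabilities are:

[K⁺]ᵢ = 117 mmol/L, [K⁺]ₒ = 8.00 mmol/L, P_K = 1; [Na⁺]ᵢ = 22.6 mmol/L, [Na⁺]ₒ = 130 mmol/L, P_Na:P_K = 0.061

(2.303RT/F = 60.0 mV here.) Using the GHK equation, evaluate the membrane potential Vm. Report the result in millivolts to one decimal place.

Vm = 60.0 · log₁₀[(Σ P·[cation]ₒ + Σ P·[anion]ᵢ) / (Σ P·[cation]ᵢ + Σ P·[anion]ₒ)]
Numerator = 1×8.00 + 0.061×130 = 15.93
Denominator = 1×117 + 0.061×22.6 = 118.4
Vm = 60.0 · log₁₀(0.13457) = 60.0 × (-0.8711) = -52.26 mV

-52.3 mV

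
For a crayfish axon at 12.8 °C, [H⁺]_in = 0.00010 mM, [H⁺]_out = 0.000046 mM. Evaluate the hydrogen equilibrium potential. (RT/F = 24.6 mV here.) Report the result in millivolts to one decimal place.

E = (24.6/z) · ln([H⁺]_out/[H⁺]_in) with z = +1.
= (24.6/1) · ln(0.000046/0.00010) = 24.60 · ln(0.46)
= 24.60 · (-0.7765) = -19.10 mV

-19.1 mV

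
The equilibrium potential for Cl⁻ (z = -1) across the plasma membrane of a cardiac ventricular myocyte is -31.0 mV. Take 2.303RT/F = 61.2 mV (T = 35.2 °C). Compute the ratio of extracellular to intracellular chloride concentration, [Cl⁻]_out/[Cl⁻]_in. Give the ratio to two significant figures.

3.2

log₁₀([out]/[in]) = E·z/(61.2) = -31.0 × -1 / 61.2 = 0.5065
[out]/[in] = 10^(0.5065) = 3.21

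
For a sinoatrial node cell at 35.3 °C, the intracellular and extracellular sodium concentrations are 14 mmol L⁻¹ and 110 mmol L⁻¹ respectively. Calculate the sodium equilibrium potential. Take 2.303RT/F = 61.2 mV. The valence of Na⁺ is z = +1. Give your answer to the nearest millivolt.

E = (61.2/z) · log₁₀([Na⁺]_out/[Na⁺]_in) with z = +1.
= (61.2/1) · log₁₀(110/14) = 61.20 · log₁₀(7.857)
= 61.20 · (0.8953) = 54.79 mV

55 mV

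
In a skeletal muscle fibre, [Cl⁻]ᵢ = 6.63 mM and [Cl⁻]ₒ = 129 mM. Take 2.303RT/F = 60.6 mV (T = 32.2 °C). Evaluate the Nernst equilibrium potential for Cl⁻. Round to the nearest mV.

-78 mV

E = (60.6/z) · log₁₀([Cl⁻]_out/[Cl⁻]_in) with z = -1.
For an anion, dividing by z = -1 reverses the sign.
= (60.6/-1) · log₁₀(129/6.63) = -60.60 · log₁₀(19.46)
= -60.60 · (1.2891) = -78.12 mV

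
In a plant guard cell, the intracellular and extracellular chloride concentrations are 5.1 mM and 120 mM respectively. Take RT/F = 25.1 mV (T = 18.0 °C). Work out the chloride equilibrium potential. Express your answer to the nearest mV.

E = (25.1/z) · ln([Cl⁻]_out/[Cl⁻]_in) with z = -1.
For an anion, dividing by z = -1 reverses the sign.
= (25.1/-1) · ln(120/5.1) = -25.10 · ln(23.53)
= -25.10 · (3.1583) = -79.27 mV

-79 mV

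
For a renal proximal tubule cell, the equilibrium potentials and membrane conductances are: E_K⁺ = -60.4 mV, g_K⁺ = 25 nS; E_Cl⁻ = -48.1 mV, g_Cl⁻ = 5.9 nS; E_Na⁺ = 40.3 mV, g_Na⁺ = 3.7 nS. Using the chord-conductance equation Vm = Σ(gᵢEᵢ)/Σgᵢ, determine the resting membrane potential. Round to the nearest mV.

-48 mV

Σ gᵢEᵢ = 25·(-60.4) + 5.9·(-48.1) + 3.7·(40.3) = -1644.68
Σ gᵢ = 25 + 5.9 + 3.7 = 34.6
Vm = -1644.68 / 34.6 = -47.53 mV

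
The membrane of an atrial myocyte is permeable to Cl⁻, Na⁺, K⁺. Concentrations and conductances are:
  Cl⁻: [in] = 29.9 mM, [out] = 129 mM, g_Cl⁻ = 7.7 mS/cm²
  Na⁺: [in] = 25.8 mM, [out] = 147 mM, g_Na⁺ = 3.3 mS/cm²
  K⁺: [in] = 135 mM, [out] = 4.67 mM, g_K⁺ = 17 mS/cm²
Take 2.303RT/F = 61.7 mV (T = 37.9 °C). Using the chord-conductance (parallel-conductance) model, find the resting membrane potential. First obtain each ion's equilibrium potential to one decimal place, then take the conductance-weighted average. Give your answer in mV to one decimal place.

E_Cl⁻ = (61.7/-1)·log₁₀(129/29.9) = -39.2 mV
E_Na⁺ = (61.7/1)·log₁₀(147/25.8) = 46.6 mV
E_K⁺ = (61.7/1)·log₁₀(4.67/135) = -90.1 mV
Vm = (Σ gᵢEᵢ)/(Σ gᵢ) = (7.7·-39.2 + 3.3·46.6 + 17·-90.1) / (7.7 + 3.3 + 17)
= -1679.76 / 28 = -59.99 mV

-60.0 mV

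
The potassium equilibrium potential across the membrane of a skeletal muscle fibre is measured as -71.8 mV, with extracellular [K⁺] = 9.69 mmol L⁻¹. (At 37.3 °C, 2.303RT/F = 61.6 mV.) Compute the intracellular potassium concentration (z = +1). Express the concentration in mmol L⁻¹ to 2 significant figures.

Nernst: E = (61.6/1) · log₁₀([out]/[in]), so log₁₀([out]/[in]) = -71.8 × 1 / 61.6 = -1.1656.
[out]/[in] = 10^(-1.1656) = 0.0683.
[in] = 9.69 / 0.0683 = 141.9 mmol L⁻¹.

140 mmol L⁻¹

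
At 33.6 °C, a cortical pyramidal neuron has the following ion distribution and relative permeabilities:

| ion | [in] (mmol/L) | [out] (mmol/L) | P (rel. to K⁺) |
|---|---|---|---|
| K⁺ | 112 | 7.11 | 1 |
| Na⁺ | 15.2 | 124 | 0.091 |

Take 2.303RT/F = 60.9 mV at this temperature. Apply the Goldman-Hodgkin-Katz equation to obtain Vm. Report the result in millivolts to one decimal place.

-48.1 mV

Vm = 60.9 · log₁₀[(Σ P·[cation]ₒ + Σ P·[anion]ᵢ) / (Σ P·[cation]ᵢ + Σ P·[anion]ₒ)]
Numerator = 1×7.11 + 0.091×124 = 18.39
Denominator = 1×112 + 0.091×15.2 = 113.4
Vm = 60.9 · log₁₀(0.16223) = 60.9 × (-0.7899) = -48.10 mV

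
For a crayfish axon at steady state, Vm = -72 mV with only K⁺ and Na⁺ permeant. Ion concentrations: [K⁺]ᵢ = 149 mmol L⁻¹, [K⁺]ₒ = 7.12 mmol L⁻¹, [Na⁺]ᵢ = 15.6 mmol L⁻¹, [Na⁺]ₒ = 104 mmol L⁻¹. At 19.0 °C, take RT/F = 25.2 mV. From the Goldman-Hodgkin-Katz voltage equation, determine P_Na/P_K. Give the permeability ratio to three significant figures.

0.0139

Let α = P_Na/P_K. GHK: Vm = 25.2·ln[(Kₒ + α·Naₒ)/(Kᵢ + α·Naᵢ)].
e^(Vm/25.2) = e^(-72.0/25.2) = 0.057433
So 0.057433·(Kᵢ + α·Naᵢ) = Kₒ + α·Naₒ → α = (0.057433·149.0 − 7.12) / (104.0 − 0.057433·15.6)
α = (8.557 − 7.12) / (104.0 − 0.8959) = 1.437/103.1 = 0.01394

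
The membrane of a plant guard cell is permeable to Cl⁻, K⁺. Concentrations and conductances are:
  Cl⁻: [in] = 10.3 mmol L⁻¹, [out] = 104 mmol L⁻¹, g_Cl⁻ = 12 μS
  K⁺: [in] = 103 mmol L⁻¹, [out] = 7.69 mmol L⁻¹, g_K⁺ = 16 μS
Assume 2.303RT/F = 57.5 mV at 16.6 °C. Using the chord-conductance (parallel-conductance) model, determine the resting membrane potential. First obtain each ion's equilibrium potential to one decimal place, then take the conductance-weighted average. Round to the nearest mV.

-62 mV

E_Cl⁻ = (57.5/-1)·log₁₀(104/10.3) = -57.7 mV
E_K⁺ = (57.5/1)·log₁₀(7.69/103) = -64.8 mV
Vm = (Σ gᵢEᵢ)/(Σ gᵢ) = (12·-57.7 + 16·-64.8) / (12 + 16)
= -1729.20 / 28 = -61.76 mV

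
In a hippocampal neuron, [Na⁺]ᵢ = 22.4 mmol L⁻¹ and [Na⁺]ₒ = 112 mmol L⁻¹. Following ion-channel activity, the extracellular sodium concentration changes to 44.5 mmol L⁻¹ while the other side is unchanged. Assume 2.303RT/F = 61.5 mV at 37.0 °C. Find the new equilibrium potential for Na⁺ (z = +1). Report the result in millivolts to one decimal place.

After the shift: [Na⁺]_out = 44.5, [Na⁺]_in = 22.4 mmol L⁻¹.
E_new = (61.5/1)·log₁₀(44.5/22.4) = 61.50 · (0.2981) = 18.33 mV

18.3 mV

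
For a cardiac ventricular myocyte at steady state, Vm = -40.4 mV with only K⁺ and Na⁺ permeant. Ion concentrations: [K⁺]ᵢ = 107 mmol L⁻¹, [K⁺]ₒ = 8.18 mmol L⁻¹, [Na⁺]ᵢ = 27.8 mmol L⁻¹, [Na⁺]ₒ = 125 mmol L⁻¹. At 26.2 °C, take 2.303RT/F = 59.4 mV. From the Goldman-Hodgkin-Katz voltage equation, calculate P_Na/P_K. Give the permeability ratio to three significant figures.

Let α = P_Na/P_K. GHK: Vm = 59.4·log₁₀[(Kₒ + α·Naₒ)/(Kᵢ + α·Naᵢ)].
10^(Vm/59.4) = 10^(-40.4/59.4) = 0.20886
So 0.20886·(Kᵢ + α·Naᵢ) = Kₒ + α·Naₒ → α = (0.20886·107.0 − 8.18) / (125.0 − 0.20886·27.8)
α = (22.35 − 8.18) / (125.0 − 5.806) = 14.17/119.2 = 0.1189

0.119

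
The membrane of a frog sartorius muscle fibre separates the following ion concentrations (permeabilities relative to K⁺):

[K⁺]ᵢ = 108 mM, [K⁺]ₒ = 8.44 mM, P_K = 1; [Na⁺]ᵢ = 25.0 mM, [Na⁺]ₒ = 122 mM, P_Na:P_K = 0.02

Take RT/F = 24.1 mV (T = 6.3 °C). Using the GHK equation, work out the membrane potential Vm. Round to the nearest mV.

-55 mV

Vm = 24.1 · ln[(Σ P·[cation]ₒ + Σ P·[anion]ᵢ) / (Σ P·[cation]ᵢ + Σ P·[anion]ₒ)]
Numerator = 1×8.44 + 0.02×122 = 10.88
Denominator = 1×108 + 0.02×25.0 = 108.5
Vm = 24.1 · ln(0.10028) = 24.1 × (-2.2998) = -55.43 mV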